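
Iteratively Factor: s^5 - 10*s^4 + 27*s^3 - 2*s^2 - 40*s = (s - 2)*(s^4 - 8*s^3 + 11*s^2 + 20*s) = (s - 5)*(s - 2)*(s^3 - 3*s^2 - 4*s) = (s - 5)*(s - 4)*(s - 2)*(s^2 + s) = (s - 5)*(s - 4)*(s - 2)*(s + 1)*(s)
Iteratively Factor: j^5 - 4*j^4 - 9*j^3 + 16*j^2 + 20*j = (j - 2)*(j^4 - 2*j^3 - 13*j^2 - 10*j) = (j - 2)*(j + 2)*(j^3 - 4*j^2 - 5*j) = j*(j - 2)*(j + 2)*(j^2 - 4*j - 5) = j*(j - 5)*(j - 2)*(j + 2)*(j + 1)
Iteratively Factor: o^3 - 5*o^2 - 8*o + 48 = (o + 3)*(o^2 - 8*o + 16) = (o - 4)*(o + 3)*(o - 4)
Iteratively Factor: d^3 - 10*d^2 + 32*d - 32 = (d - 2)*(d^2 - 8*d + 16) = (d - 4)*(d - 2)*(d - 4)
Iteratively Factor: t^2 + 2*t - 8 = (t + 4)*(t - 2)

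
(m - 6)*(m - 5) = m^2 - 11*m + 30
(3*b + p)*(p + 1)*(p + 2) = 3*b*p^2 + 9*b*p + 6*b + p^3 + 3*p^2 + 2*p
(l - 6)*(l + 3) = l^2 - 3*l - 18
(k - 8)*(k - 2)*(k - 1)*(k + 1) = k^4 - 10*k^3 + 15*k^2 + 10*k - 16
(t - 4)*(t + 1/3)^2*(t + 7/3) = t^4 - t^3 - 31*t^2/3 - 173*t/27 - 28/27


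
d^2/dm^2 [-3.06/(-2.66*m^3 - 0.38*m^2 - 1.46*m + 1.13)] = (-(48.8376*m + 2.3256)*(2.66*m^3 + 0.38*m^2 + 1.46*m - 1.13) + 3.06*(7.98*m^2 + 0.76*m + 1.46)*(15.96*m^2 + 1.52*m + 2.92))/(2.66*m^3 + 0.38*m^2 + 1.46*m - 1.13)^3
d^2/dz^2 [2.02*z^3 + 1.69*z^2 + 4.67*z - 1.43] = 12.12*z + 3.38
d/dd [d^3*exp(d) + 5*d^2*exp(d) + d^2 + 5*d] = d^3*exp(d) + 8*d^2*exp(d) + 10*d*exp(d) + 2*d + 5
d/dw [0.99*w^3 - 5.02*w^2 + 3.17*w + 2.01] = 2.97*w^2 - 10.04*w + 3.17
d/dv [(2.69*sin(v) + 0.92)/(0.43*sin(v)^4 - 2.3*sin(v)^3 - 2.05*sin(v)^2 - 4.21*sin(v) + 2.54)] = (-3.4701*sin(v)^4 + 10.7916*sin(v)^3 + 11.8625*sin(v)^2 + 3.772*sin(v) + 10.7058)*cos(v)/(0.1849*sin(v)^8 - 1.978*sin(v)^7 + 3.527*sin(v)^6 + 5.8094*sin(v)^5 + 25.7529*sin(v)^4 + 5.577*sin(v)^3 + 7.3101*sin(v)^2 - 21.3868*sin(v) + 6.4516)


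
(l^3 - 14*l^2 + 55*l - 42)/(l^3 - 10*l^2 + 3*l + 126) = (l - 1)/(l + 3)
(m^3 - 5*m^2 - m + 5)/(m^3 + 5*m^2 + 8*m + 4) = (m^2 - 6*m + 5)/(m^2 + 4*m + 4)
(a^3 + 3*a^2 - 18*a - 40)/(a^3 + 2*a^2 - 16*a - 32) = (a + 5)/(a + 4)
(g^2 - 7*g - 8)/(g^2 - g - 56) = (g + 1)/(g + 7)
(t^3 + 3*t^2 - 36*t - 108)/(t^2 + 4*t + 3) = (t^2 - 36)/(t + 1)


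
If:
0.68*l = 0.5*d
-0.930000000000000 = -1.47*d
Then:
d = 0.63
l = 0.47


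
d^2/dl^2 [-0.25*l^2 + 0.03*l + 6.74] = -0.500000000000000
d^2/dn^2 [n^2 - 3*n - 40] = 2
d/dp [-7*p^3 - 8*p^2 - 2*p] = -21*p^2 - 16*p - 2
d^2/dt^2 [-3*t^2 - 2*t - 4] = -6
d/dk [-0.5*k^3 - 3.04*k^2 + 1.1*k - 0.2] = -1.5*k^2 - 6.08*k + 1.1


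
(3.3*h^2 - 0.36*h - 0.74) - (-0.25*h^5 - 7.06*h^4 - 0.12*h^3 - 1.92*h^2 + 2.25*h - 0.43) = 0.25*h^5 + 7.06*h^4 + 0.12*h^3 + 5.22*h^2 - 2.61*h - 0.31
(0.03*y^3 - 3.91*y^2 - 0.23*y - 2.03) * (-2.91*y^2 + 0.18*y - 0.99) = -0.0873*y^5 + 11.3835*y^4 - 0.0641999999999998*y^3 + 9.7368*y^2 - 0.1377*y + 2.0097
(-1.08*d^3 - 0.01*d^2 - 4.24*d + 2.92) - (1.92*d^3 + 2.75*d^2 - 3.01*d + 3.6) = -3.0*d^3 - 2.76*d^2 - 1.23*d - 0.68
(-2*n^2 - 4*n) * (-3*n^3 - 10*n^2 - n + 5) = 6*n^5 + 32*n^4 + 42*n^3 - 6*n^2 - 20*n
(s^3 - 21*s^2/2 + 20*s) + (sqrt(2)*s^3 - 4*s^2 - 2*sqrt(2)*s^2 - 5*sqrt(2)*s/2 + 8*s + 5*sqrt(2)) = s^3 + sqrt(2)*s^3 - 29*s^2/2 - 2*sqrt(2)*s^2 - 5*sqrt(2)*s/2 + 28*s + 5*sqrt(2)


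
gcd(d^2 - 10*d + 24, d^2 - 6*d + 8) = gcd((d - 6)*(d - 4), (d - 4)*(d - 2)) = d - 4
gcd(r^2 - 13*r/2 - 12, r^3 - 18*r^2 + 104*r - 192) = r - 8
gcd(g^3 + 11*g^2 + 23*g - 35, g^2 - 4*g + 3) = g - 1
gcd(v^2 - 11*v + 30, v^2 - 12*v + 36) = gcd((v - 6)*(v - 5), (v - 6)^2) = v - 6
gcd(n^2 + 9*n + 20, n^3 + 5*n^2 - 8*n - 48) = n + 4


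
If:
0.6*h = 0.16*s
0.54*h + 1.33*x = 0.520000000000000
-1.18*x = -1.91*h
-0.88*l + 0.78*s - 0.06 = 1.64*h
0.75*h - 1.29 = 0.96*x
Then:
No Solution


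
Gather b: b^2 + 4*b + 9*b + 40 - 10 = b^2 + 13*b + 30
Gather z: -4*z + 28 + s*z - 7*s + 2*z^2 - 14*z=-7*s + 2*z^2 + z*(s - 18) + 28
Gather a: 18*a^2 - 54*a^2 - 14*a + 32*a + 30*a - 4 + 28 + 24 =-36*a^2 + 48*a + 48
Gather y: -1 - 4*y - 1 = -4*y - 2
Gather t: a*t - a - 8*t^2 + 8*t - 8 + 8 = -a - 8*t^2 + t*(a + 8)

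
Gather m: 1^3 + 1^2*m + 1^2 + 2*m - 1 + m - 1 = 4*m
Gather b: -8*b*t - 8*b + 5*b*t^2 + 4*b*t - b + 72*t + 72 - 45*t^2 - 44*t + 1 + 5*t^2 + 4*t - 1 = b*(5*t^2 - 4*t - 9) - 40*t^2 + 32*t + 72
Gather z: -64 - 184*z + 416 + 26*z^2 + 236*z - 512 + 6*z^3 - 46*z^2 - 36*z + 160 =6*z^3 - 20*z^2 + 16*z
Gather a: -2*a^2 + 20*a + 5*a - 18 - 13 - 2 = -2*a^2 + 25*a - 33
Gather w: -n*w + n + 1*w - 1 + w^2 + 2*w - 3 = n + w^2 + w*(3 - n) - 4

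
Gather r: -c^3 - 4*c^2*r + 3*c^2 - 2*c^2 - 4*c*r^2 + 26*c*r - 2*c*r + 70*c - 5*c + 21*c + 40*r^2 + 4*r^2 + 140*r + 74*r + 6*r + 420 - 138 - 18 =-c^3 + c^2 + 86*c + r^2*(44 - 4*c) + r*(-4*c^2 + 24*c + 220) + 264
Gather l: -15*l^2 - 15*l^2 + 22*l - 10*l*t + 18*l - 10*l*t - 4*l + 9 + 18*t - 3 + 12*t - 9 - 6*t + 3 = -30*l^2 + l*(36 - 20*t) + 24*t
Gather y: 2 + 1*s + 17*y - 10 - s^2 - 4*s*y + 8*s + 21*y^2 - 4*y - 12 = -s^2 + 9*s + 21*y^2 + y*(13 - 4*s) - 20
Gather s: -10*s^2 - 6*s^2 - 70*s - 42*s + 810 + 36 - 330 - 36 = -16*s^2 - 112*s + 480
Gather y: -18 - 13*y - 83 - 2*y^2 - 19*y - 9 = -2*y^2 - 32*y - 110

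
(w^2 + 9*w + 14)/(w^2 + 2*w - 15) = (w^2 + 9*w + 14)/(w^2 + 2*w - 15)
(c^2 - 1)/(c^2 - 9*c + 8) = (c + 1)/(c - 8)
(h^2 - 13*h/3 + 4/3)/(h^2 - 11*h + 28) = (h - 1/3)/(h - 7)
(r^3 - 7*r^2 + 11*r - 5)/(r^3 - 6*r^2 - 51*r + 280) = (r^2 - 2*r + 1)/(r^2 - r - 56)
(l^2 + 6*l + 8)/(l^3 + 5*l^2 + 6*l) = (l + 4)/(l*(l + 3))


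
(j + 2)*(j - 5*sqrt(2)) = j^2 - 5*sqrt(2)*j + 2*j - 10*sqrt(2)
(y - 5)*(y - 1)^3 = y^4 - 8*y^3 + 18*y^2 - 16*y + 5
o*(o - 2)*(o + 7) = o^3 + 5*o^2 - 14*o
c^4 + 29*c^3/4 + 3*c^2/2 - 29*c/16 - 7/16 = (c - 1/2)*(c + 1/4)*(c + 1/2)*(c + 7)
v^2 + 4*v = v*(v + 4)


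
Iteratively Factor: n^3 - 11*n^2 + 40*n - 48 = (n - 4)*(n^2 - 7*n + 12) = (n - 4)^2*(n - 3)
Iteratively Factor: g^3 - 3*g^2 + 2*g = (g - 1)*(g^2 - 2*g) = (g - 2)*(g - 1)*(g)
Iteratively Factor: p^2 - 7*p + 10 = (p - 2)*(p - 5)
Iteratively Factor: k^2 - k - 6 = (k - 3)*(k + 2)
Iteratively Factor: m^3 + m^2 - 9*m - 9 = (m + 3)*(m^2 - 2*m - 3) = (m + 1)*(m + 3)*(m - 3)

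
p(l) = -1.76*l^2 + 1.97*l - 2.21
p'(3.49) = -10.31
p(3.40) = -15.86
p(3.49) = -16.77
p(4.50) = -28.98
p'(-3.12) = 12.95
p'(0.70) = -0.49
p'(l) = 1.97 - 3.52*l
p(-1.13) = -6.68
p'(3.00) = -8.59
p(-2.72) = -20.59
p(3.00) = -12.14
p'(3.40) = -10.00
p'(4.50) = -13.87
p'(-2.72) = 11.54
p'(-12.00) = 44.21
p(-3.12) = -25.49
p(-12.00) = -279.29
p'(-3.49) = 14.25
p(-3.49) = -30.52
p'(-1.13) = 5.95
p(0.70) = -1.69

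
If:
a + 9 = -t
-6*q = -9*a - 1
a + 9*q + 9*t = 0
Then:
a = 159/11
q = 721/33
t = -258/11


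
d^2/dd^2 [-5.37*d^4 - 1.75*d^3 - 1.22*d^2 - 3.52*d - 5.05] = -64.44*d^2 - 10.5*d - 2.44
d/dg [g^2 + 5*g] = 2*g + 5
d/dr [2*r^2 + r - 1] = 4*r + 1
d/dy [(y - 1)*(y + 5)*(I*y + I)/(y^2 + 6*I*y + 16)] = (I*y^4 - 12*y^3 + y^2*(-30 + 49*I) + 170*I*y - 30 - 16*I)/(y^4 + 12*I*y^3 - 4*y^2 + 192*I*y + 256)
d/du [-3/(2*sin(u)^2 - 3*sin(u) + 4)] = 3*(4*sin(u) - 3)*cos(u)/(-3*sin(u) - cos(2*u) + 5)^2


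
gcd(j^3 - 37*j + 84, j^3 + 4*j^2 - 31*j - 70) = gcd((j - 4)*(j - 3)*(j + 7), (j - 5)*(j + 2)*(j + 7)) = j + 7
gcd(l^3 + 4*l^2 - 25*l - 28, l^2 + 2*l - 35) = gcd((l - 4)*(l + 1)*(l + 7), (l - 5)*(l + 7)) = l + 7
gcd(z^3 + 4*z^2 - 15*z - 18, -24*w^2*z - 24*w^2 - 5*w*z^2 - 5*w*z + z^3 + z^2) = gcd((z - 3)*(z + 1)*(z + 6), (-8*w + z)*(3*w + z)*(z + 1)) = z + 1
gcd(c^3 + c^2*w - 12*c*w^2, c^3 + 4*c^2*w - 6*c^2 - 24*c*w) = c^2 + 4*c*w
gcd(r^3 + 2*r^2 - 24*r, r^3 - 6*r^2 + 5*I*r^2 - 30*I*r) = r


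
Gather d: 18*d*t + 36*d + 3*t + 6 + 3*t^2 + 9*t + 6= d*(18*t + 36) + 3*t^2 + 12*t + 12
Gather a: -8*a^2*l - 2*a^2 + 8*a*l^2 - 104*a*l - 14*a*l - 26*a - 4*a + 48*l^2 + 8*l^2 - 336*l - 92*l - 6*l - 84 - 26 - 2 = a^2*(-8*l - 2) + a*(8*l^2 - 118*l - 30) + 56*l^2 - 434*l - 112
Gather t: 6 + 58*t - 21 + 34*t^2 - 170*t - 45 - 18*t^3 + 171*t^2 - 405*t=-18*t^3 + 205*t^2 - 517*t - 60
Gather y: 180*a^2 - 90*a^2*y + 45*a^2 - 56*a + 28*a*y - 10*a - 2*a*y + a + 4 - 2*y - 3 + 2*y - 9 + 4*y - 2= 225*a^2 - 65*a + y*(-90*a^2 + 26*a + 4) - 10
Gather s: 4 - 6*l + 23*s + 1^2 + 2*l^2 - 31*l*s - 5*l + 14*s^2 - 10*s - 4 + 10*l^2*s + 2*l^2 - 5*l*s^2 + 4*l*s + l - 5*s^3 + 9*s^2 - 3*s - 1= 4*l^2 - 10*l - 5*s^3 + s^2*(23 - 5*l) + s*(10*l^2 - 27*l + 10)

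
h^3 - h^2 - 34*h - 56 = (h - 7)*(h + 2)*(h + 4)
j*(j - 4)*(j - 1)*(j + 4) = j^4 - j^3 - 16*j^2 + 16*j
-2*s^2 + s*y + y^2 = (-s + y)*(2*s + y)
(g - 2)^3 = g^3 - 6*g^2 + 12*g - 8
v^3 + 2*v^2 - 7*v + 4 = (v - 1)^2*(v + 4)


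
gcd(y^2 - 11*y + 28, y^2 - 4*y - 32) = 1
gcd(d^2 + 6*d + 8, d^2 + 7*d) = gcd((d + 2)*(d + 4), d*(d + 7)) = 1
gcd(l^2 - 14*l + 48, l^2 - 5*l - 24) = l - 8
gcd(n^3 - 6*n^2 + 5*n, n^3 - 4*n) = n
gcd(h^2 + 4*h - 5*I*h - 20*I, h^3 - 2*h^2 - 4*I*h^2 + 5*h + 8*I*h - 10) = h - 5*I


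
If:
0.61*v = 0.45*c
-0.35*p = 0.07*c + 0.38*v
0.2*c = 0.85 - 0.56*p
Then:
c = -2.36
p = 2.36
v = -1.74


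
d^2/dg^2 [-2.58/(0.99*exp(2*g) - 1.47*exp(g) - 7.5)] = (2.58*(1.98*exp(g) - 1.47)*(3.96*exp(g) - 2.94)*exp(g) + (10.2168*exp(g) - 3.7926)*(-0.99*exp(2*g) + 1.47*exp(g) + 7.5))*exp(g)/(-0.99*exp(2*g) + 1.47*exp(g) + 7.5)^3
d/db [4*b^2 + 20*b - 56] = 8*b + 20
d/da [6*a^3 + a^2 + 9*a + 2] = 18*a^2 + 2*a + 9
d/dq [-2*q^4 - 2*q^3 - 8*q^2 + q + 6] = -8*q^3 - 6*q^2 - 16*q + 1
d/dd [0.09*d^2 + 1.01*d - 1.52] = 0.18*d + 1.01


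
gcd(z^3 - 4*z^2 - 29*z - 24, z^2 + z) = z + 1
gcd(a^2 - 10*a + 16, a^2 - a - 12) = 1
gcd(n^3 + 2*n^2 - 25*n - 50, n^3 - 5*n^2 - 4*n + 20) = n^2 - 3*n - 10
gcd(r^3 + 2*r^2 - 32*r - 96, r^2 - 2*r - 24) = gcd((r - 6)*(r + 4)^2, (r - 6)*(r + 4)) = r^2 - 2*r - 24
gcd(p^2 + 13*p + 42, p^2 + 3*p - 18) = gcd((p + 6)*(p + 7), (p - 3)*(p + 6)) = p + 6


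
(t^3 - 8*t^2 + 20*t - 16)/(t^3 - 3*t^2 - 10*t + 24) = (t - 2)/(t + 3)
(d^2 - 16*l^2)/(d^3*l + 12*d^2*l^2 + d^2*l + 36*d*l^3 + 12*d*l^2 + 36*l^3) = (d^2 - 16*l^2)/(l*(d^3 + 12*d^2*l + d^2 + 36*d*l^2 + 12*d*l + 36*l^2))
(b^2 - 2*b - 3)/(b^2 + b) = (b - 3)/b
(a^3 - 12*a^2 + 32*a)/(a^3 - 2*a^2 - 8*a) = (a - 8)/(a + 2)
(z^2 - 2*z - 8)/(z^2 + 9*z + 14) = (z - 4)/(z + 7)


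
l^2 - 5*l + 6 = (l - 3)*(l - 2)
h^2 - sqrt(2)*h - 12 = (h - 3*sqrt(2))*(h + 2*sqrt(2))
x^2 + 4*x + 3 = (x + 1)*(x + 3)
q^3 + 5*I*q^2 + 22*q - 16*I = (q - 2*I)*(q - I)*(q + 8*I)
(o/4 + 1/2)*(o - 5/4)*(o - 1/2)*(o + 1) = o^4/4 + 5*o^3/16 - 21*o^2/32 - 13*o/32 + 5/16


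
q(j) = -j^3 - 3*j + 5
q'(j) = -3*j^2 - 3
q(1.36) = -1.60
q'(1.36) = -8.55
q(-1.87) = 17.15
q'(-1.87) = -13.49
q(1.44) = -2.31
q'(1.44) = -9.22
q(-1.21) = 10.40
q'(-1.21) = -7.39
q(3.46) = -46.80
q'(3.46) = -38.91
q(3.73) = -58.09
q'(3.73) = -44.74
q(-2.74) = 33.79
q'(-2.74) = -25.52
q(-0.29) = 5.89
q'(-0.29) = -3.25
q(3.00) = -31.00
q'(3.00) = -30.00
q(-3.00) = 41.00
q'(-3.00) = -30.00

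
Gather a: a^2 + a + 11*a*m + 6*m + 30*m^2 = a^2 + a*(11*m + 1) + 30*m^2 + 6*m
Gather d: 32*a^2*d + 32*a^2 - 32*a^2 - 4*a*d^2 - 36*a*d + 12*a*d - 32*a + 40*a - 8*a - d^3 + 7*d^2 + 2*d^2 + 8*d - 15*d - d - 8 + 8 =-d^3 + d^2*(9 - 4*a) + d*(32*a^2 - 24*a - 8)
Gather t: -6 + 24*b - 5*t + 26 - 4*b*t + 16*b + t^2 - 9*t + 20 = 40*b + t^2 + t*(-4*b - 14) + 40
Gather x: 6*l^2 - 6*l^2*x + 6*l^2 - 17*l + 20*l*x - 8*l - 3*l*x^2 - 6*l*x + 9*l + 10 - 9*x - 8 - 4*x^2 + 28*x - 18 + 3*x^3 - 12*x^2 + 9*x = 12*l^2 - 16*l + 3*x^3 + x^2*(-3*l - 16) + x*(-6*l^2 + 14*l + 28) - 16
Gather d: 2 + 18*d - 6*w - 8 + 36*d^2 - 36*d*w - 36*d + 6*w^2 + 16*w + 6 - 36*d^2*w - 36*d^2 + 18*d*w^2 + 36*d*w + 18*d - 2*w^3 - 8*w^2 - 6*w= -36*d^2*w + 18*d*w^2 - 2*w^3 - 2*w^2 + 4*w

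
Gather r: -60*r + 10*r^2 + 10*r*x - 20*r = 10*r^2 + r*(10*x - 80)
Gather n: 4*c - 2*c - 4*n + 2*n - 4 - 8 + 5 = 2*c - 2*n - 7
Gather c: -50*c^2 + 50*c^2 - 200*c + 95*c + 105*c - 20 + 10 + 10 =0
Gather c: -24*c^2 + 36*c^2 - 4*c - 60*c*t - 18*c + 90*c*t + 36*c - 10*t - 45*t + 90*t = 12*c^2 + c*(30*t + 14) + 35*t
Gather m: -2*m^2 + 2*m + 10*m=-2*m^2 + 12*m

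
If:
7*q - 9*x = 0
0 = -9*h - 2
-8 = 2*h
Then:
No Solution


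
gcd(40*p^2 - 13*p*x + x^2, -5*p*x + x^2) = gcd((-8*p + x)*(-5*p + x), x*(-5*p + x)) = -5*p + x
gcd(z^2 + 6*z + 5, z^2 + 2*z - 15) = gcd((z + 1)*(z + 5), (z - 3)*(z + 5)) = z + 5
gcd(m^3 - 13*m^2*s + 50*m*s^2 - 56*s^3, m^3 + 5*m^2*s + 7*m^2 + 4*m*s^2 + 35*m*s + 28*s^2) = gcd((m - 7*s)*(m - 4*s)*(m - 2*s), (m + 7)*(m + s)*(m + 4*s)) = 1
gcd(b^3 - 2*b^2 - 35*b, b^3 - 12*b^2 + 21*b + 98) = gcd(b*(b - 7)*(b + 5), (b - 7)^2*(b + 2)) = b - 7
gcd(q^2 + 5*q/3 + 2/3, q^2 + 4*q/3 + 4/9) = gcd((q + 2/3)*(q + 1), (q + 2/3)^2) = q + 2/3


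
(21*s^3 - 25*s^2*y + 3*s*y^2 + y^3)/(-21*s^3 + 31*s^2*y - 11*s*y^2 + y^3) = (7*s + y)/(-7*s + y)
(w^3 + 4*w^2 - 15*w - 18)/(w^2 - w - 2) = (w^2 + 3*w - 18)/(w - 2)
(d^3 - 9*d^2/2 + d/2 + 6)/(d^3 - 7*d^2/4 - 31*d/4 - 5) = 2*(2*d - 3)/(4*d + 5)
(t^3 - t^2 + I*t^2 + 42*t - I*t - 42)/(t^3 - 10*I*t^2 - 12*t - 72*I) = (t^2 + t*(-1 + 7*I) - 7*I)/(t^2 - 4*I*t + 12)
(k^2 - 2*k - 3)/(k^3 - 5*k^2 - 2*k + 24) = (k + 1)/(k^2 - 2*k - 8)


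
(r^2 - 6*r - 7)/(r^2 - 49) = (r + 1)/(r + 7)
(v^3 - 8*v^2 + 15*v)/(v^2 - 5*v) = v - 3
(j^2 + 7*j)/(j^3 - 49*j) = 1/(j - 7)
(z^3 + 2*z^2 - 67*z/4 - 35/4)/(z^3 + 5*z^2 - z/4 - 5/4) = (2*z - 7)/(2*z - 1)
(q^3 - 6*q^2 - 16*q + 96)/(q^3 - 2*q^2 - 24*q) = (q - 4)/q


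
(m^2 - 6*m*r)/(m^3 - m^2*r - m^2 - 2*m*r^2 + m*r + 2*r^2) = m*(m - 6*r)/(m^3 - m^2*r - m^2 - 2*m*r^2 + m*r + 2*r^2)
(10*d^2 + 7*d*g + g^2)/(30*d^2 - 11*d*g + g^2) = (10*d^2 + 7*d*g + g^2)/(30*d^2 - 11*d*g + g^2)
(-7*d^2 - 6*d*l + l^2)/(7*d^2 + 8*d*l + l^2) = (-7*d + l)/(7*d + l)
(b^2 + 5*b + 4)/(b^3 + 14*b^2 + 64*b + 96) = (b + 1)/(b^2 + 10*b + 24)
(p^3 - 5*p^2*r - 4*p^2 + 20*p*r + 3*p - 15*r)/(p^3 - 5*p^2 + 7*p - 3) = (p - 5*r)/(p - 1)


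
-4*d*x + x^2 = x*(-4*d + x)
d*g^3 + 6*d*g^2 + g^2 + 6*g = g*(g + 6)*(d*g + 1)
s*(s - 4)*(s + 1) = s^3 - 3*s^2 - 4*s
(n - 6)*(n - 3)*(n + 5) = n^3 - 4*n^2 - 27*n + 90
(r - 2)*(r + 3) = r^2 + r - 6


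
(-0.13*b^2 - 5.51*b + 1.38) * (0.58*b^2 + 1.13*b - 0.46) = -0.0754*b^4 - 3.3427*b^3 - 5.3661*b^2 + 4.094*b - 0.6348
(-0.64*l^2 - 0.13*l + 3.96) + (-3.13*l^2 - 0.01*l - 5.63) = -3.77*l^2 - 0.14*l - 1.67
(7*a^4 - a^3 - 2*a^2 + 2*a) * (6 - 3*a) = -21*a^5 + 45*a^4 - 18*a^2 + 12*a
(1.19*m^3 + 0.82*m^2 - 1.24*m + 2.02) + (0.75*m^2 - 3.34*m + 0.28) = 1.19*m^3 + 1.57*m^2 - 4.58*m + 2.3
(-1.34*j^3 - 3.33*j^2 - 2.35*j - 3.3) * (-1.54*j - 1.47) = 2.0636*j^4 + 7.098*j^3 + 8.5141*j^2 + 8.5365*j + 4.851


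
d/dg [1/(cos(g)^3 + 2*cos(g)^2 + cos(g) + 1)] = (3*cos(g)^2 + 4*cos(g) + 1)*sin(g)/(cos(g)^3 + 2*cos(g)^2 + cos(g) + 1)^2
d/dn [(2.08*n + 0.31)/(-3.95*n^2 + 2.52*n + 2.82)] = (8.216*n^2 + 2.449*n + 5.0844)/(15.6025*n^4 - 19.908*n^3 - 15.9276*n^2 + 14.2128*n + 7.9524)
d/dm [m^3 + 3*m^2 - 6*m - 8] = 3*m^2 + 6*m - 6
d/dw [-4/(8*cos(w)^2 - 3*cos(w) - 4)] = 4*(3 - 16*cos(w))*sin(w)/(3*cos(w) - 4*cos(2*w))^2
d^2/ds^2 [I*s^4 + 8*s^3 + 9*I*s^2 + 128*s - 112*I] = 12*I*s^2 + 48*s + 18*I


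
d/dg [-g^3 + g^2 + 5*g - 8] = -3*g^2 + 2*g + 5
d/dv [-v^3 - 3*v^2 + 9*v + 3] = -3*v^2 - 6*v + 9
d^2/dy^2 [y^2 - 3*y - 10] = 2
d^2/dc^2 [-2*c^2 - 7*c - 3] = -4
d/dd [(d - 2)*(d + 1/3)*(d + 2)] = 3*d^2 + 2*d/3 - 4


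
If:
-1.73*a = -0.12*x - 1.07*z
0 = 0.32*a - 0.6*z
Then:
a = 1.875*z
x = 18.1145833333333*z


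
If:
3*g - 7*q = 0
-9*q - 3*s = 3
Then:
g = -7*s/9 - 7/9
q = -s/3 - 1/3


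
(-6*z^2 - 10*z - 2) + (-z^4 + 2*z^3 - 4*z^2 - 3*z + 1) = -z^4 + 2*z^3 - 10*z^2 - 13*z - 1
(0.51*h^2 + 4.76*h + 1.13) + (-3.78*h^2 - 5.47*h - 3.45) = -3.27*h^2 - 0.71*h - 2.32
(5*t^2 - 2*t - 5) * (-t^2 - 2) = -5*t^4 + 2*t^3 - 5*t^2 + 4*t + 10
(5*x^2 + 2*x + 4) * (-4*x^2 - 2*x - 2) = -20*x^4 - 18*x^3 - 30*x^2 - 12*x - 8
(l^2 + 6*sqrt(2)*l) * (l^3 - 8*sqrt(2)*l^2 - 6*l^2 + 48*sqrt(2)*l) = l^5 - 6*l^4 - 2*sqrt(2)*l^4 - 96*l^3 + 12*sqrt(2)*l^3 + 576*l^2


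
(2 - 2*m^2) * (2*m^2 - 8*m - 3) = -4*m^4 + 16*m^3 + 10*m^2 - 16*m - 6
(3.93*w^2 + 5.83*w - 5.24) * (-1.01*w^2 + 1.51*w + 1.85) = -3.9693*w^4 + 0.0460000000000003*w^3 + 21.3662*w^2 + 2.8731*w - 9.694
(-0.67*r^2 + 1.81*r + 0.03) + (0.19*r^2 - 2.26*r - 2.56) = -0.48*r^2 - 0.45*r - 2.53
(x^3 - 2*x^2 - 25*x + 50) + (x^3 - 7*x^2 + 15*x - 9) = 2*x^3 - 9*x^2 - 10*x + 41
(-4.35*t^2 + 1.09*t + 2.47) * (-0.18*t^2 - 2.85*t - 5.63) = 0.783*t^4 + 12.2013*t^3 + 20.9394*t^2 - 13.1762*t - 13.9061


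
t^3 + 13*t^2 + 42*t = t*(t + 6)*(t + 7)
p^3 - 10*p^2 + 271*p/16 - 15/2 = (p - 8)*(p - 5/4)*(p - 3/4)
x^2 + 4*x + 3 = (x + 1)*(x + 3)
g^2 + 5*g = g*(g + 5)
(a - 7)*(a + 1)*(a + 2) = a^3 - 4*a^2 - 19*a - 14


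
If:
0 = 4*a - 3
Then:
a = 3/4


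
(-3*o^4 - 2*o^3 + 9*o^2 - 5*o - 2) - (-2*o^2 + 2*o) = -3*o^4 - 2*o^3 + 11*o^2 - 7*o - 2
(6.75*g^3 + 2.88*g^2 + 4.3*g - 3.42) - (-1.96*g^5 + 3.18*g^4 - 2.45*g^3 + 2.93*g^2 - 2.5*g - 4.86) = 1.96*g^5 - 3.18*g^4 + 9.2*g^3 - 0.0500000000000003*g^2 + 6.8*g + 1.44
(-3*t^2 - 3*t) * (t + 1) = -3*t^3 - 6*t^2 - 3*t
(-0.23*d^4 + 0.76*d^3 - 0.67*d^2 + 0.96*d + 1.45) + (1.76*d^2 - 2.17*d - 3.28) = -0.23*d^4 + 0.76*d^3 + 1.09*d^2 - 1.21*d - 1.83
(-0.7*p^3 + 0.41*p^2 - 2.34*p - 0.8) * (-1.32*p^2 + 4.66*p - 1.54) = 0.924*p^5 - 3.8032*p^4 + 6.0774*p^3 - 10.4798*p^2 - 0.124400000000001*p + 1.232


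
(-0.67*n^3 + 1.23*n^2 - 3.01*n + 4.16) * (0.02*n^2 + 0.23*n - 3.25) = -0.0134*n^5 - 0.1295*n^4 + 2.4002*n^3 - 4.6066*n^2 + 10.7393*n - 13.52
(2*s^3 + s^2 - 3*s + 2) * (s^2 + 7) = 2*s^5 + s^4 + 11*s^3 + 9*s^2 - 21*s + 14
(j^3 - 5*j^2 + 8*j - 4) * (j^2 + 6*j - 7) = j^5 + j^4 - 29*j^3 + 79*j^2 - 80*j + 28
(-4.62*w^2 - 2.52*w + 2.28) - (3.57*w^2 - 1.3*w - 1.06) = -8.19*w^2 - 1.22*w + 3.34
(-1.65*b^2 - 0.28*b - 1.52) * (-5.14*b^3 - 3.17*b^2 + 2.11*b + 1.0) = 8.481*b^5 + 6.6697*b^4 + 5.2189*b^3 + 2.5776*b^2 - 3.4872*b - 1.52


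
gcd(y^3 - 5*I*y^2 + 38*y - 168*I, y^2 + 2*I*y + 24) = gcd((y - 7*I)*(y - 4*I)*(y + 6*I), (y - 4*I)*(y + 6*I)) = y^2 + 2*I*y + 24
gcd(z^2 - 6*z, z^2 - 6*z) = z^2 - 6*z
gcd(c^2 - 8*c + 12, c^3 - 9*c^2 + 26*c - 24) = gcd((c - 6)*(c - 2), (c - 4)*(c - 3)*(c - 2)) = c - 2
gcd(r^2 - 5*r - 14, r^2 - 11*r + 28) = r - 7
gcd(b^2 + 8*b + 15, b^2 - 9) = b + 3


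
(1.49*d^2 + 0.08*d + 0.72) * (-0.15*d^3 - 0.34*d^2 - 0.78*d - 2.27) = -0.2235*d^5 - 0.5186*d^4 - 1.2974*d^3 - 3.6895*d^2 - 0.7432*d - 1.6344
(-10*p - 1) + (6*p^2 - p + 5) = 6*p^2 - 11*p + 4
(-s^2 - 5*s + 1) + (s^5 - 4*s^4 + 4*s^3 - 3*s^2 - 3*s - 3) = s^5 - 4*s^4 + 4*s^3 - 4*s^2 - 8*s - 2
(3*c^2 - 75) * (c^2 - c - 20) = 3*c^4 - 3*c^3 - 135*c^2 + 75*c + 1500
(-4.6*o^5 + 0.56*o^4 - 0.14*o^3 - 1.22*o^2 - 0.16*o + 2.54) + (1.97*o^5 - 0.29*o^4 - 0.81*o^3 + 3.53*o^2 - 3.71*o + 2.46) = -2.63*o^5 + 0.27*o^4 - 0.95*o^3 + 2.31*o^2 - 3.87*o + 5.0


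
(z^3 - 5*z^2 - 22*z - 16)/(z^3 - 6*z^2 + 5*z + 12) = (z^2 - 6*z - 16)/(z^2 - 7*z + 12)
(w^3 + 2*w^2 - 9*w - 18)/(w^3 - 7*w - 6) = (w + 3)/(w + 1)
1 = 1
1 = 1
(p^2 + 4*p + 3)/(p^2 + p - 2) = (p^2 + 4*p + 3)/(p^2 + p - 2)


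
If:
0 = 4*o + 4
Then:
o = -1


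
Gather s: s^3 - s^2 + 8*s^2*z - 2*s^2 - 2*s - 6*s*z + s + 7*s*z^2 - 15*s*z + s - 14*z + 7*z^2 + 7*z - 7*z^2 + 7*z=s^3 + s^2*(8*z - 3) + s*(7*z^2 - 21*z)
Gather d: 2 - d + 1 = 3 - d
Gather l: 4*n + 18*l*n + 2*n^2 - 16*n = 18*l*n + 2*n^2 - 12*n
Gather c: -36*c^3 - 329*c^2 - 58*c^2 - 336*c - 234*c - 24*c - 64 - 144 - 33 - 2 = -36*c^3 - 387*c^2 - 594*c - 243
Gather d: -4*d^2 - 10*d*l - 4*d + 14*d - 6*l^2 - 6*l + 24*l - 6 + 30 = -4*d^2 + d*(10 - 10*l) - 6*l^2 + 18*l + 24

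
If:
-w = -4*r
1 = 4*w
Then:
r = 1/16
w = 1/4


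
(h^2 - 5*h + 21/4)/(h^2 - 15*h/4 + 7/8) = 2*(2*h - 3)/(4*h - 1)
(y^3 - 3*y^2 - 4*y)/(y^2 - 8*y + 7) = y*(y^2 - 3*y - 4)/(y^2 - 8*y + 7)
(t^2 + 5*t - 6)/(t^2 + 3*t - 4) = (t + 6)/(t + 4)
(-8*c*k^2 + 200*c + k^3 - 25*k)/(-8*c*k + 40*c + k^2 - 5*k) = k + 5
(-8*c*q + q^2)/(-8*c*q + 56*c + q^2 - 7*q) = q/(q - 7)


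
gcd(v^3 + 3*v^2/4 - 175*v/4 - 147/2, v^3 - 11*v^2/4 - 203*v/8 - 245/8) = v^2 - 21*v/4 - 49/4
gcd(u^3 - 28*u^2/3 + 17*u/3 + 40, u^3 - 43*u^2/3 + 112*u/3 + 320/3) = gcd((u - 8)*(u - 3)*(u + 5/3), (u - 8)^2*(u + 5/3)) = u^2 - 19*u/3 - 40/3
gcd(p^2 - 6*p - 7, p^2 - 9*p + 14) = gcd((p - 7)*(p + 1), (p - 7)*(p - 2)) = p - 7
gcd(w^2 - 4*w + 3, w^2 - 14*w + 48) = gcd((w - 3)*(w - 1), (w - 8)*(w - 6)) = 1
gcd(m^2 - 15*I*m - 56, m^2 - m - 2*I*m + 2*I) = 1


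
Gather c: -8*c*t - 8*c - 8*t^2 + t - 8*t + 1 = c*(-8*t - 8) - 8*t^2 - 7*t + 1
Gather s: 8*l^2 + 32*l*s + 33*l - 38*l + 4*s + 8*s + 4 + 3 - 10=8*l^2 - 5*l + s*(32*l + 12) - 3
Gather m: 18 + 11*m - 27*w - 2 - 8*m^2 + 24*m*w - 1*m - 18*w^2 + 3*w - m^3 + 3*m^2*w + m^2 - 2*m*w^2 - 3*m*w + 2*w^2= -m^3 + m^2*(3*w - 7) + m*(-2*w^2 + 21*w + 10) - 16*w^2 - 24*w + 16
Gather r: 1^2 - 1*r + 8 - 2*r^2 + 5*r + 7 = -2*r^2 + 4*r + 16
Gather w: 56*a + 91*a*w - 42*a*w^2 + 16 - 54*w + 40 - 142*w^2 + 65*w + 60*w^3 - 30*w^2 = 56*a + 60*w^3 + w^2*(-42*a - 172) + w*(91*a + 11) + 56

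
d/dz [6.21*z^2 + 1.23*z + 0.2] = 12.42*z + 1.23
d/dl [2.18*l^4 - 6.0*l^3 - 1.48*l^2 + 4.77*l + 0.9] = 8.72*l^3 - 18.0*l^2 - 2.96*l + 4.77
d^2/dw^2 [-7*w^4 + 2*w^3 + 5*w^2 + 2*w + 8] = -84*w^2 + 12*w + 10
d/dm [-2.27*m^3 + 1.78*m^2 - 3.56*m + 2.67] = -6.81*m^2 + 3.56*m - 3.56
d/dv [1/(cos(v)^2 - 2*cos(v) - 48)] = 2*(cos(v) - 1)*sin(v)/(sin(v)^2 + 2*cos(v) + 47)^2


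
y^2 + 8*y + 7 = (y + 1)*(y + 7)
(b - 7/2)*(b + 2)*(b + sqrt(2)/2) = b^3 - 3*b^2/2 + sqrt(2)*b^2/2 - 7*b - 3*sqrt(2)*b/4 - 7*sqrt(2)/2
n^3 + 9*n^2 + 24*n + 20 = (n + 2)^2*(n + 5)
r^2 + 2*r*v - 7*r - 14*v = (r - 7)*(r + 2*v)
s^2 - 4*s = s*(s - 4)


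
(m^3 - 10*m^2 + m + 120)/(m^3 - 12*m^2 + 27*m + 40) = (m + 3)/(m + 1)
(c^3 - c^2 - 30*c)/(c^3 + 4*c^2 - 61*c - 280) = c*(c - 6)/(c^2 - c - 56)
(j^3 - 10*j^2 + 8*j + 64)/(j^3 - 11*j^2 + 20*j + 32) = (j + 2)/(j + 1)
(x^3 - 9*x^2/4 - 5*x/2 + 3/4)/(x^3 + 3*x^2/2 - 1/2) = (4*x^2 - 13*x + 3)/(2*(2*x^2 + x - 1))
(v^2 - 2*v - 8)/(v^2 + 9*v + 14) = (v - 4)/(v + 7)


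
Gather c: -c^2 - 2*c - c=-c^2 - 3*c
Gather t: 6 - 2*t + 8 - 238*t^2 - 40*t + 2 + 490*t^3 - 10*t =490*t^3 - 238*t^2 - 52*t + 16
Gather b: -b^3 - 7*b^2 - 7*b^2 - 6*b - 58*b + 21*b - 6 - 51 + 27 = -b^3 - 14*b^2 - 43*b - 30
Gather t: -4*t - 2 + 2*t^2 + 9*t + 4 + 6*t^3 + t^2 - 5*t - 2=6*t^3 + 3*t^2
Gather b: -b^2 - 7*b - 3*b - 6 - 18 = -b^2 - 10*b - 24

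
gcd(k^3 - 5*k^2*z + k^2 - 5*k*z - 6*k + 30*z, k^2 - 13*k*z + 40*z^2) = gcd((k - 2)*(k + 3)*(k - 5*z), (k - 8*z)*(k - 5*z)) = -k + 5*z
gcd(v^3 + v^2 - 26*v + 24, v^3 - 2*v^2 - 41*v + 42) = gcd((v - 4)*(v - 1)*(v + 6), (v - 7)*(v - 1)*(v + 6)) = v^2 + 5*v - 6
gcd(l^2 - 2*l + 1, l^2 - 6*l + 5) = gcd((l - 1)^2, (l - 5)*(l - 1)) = l - 1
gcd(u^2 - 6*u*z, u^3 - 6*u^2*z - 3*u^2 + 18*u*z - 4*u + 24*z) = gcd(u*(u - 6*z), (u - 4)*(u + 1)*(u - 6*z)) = -u + 6*z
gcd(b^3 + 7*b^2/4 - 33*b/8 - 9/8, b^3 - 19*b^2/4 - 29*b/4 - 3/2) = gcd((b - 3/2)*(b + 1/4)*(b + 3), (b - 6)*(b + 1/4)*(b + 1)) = b + 1/4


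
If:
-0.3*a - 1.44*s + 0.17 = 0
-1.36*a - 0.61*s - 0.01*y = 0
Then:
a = -0.00811084825954714*y - 0.0584093725357666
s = 0.00168976005407232*y + 0.13022417483384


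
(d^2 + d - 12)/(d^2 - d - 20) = (d - 3)/(d - 5)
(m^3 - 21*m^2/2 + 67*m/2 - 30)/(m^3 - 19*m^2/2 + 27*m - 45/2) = (m - 4)/(m - 3)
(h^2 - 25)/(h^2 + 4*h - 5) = (h - 5)/(h - 1)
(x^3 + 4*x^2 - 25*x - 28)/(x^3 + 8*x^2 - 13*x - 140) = (x + 1)/(x + 5)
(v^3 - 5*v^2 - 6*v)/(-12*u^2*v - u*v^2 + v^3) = (-v^2 + 5*v + 6)/(12*u^2 + u*v - v^2)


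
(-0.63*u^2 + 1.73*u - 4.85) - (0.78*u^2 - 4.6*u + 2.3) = -1.41*u^2 + 6.33*u - 7.15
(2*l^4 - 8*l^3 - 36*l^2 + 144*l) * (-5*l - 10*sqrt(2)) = -10*l^5 - 20*sqrt(2)*l^4 + 40*l^4 + 80*sqrt(2)*l^3 + 180*l^3 - 720*l^2 + 360*sqrt(2)*l^2 - 1440*sqrt(2)*l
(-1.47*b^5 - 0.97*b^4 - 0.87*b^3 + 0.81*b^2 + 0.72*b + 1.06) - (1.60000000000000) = -1.47*b^5 - 0.97*b^4 - 0.87*b^3 + 0.81*b^2 + 0.72*b - 0.54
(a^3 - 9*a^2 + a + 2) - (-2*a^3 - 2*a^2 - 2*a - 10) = 3*a^3 - 7*a^2 + 3*a + 12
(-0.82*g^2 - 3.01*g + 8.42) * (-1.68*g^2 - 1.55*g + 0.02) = 1.3776*g^4 + 6.3278*g^3 - 9.4965*g^2 - 13.1112*g + 0.1684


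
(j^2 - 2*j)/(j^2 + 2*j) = (j - 2)/(j + 2)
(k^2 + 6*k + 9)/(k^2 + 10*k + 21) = (k + 3)/(k + 7)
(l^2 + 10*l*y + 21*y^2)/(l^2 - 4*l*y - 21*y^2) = (-l - 7*y)/(-l + 7*y)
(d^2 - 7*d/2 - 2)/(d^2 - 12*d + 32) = (d + 1/2)/(d - 8)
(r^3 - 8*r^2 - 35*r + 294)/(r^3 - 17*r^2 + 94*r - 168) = (r^2 - r - 42)/(r^2 - 10*r + 24)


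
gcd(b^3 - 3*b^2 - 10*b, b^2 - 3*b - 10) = b^2 - 3*b - 10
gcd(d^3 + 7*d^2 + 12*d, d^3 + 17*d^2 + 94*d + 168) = d + 4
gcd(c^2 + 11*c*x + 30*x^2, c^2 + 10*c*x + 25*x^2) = c + 5*x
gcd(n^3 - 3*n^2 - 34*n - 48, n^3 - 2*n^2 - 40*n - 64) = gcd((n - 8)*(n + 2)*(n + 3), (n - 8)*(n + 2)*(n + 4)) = n^2 - 6*n - 16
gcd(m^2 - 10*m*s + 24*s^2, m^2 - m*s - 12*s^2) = -m + 4*s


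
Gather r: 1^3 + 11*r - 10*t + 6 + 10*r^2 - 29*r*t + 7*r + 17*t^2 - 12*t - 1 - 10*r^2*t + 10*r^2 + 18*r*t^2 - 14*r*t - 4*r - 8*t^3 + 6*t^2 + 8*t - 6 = r^2*(20 - 10*t) + r*(18*t^2 - 43*t + 14) - 8*t^3 + 23*t^2 - 14*t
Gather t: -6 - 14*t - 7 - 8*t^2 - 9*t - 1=-8*t^2 - 23*t - 14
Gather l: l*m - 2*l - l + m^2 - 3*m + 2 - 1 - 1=l*(m - 3) + m^2 - 3*m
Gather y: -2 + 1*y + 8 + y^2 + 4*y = y^2 + 5*y + 6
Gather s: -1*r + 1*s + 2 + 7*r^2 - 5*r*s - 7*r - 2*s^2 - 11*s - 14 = 7*r^2 - 8*r - 2*s^2 + s*(-5*r - 10) - 12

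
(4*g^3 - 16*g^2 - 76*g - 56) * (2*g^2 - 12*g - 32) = 8*g^5 - 80*g^4 - 88*g^3 + 1312*g^2 + 3104*g + 1792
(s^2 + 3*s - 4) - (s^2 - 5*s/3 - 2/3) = 14*s/3 - 10/3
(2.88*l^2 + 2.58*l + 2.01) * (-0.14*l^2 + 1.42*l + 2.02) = -0.4032*l^4 + 3.7284*l^3 + 9.1998*l^2 + 8.0658*l + 4.0602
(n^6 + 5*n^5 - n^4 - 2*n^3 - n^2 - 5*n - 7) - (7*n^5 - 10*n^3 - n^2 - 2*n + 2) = n^6 - 2*n^5 - n^4 + 8*n^3 - 3*n - 9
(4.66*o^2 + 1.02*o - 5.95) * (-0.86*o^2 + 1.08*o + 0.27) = -4.0076*o^4 + 4.1556*o^3 + 7.4768*o^2 - 6.1506*o - 1.6065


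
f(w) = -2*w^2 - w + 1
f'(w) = -4*w - 1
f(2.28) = -11.68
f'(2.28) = -10.12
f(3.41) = -25.67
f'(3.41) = -14.64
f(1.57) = -5.50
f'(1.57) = -7.28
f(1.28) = -3.56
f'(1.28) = -6.12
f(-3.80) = -24.08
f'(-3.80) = 14.20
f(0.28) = 0.56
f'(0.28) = -2.12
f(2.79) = -17.36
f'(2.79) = -12.16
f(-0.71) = 0.70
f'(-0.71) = 1.84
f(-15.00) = -434.00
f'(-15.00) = 59.00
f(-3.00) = -14.00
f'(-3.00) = 11.00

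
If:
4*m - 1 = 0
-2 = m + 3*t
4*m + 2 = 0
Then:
No Solution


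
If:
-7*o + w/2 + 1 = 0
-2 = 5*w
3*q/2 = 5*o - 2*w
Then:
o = 4/35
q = 32/35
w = -2/5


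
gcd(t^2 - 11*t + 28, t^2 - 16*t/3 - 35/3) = t - 7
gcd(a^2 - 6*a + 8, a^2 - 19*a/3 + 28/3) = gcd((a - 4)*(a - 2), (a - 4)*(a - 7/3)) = a - 4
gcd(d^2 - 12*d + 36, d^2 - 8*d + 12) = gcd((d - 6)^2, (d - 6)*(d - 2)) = d - 6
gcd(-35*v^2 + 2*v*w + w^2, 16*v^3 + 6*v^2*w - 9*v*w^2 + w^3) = 1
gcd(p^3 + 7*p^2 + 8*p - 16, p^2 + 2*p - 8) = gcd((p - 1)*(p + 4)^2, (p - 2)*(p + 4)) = p + 4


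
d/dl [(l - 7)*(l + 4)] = 2*l - 3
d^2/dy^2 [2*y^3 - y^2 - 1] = 12*y - 2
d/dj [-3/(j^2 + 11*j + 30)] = 3*(2*j + 11)/(j^2 + 11*j + 30)^2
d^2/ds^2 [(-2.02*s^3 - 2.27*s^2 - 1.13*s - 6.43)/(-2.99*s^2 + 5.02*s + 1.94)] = (2.8421709430404e-14*s^5 - 1.4210854715202e-14*s^4 + 213.593158*s^3 + 541.947486*s^2 - 494.135184*s + 393.749916)/(26.730899*s^6 - 134.637906*s^5 + 174.016206*s^4 + 48.208064*s^3 - 112.906836*s^2 - 56.679816*s - 7.301384)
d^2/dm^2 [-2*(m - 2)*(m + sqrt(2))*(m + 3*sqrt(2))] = -12*m - 16*sqrt(2) + 8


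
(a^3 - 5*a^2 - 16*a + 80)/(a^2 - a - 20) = a - 4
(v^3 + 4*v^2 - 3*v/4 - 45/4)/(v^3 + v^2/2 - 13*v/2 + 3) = (4*v^2 + 4*v - 15)/(2*(2*v^2 - 5*v + 2))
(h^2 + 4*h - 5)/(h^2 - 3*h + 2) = (h + 5)/(h - 2)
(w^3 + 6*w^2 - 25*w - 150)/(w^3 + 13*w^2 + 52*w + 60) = (w - 5)/(w + 2)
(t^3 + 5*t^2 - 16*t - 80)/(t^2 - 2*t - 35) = (t^2 - 16)/(t - 7)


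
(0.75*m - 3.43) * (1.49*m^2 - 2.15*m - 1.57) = 1.1175*m^3 - 6.7232*m^2 + 6.197*m + 5.3851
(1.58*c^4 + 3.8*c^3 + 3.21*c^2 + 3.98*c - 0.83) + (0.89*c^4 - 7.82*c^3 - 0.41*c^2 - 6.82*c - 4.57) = 2.47*c^4 - 4.02*c^3 + 2.8*c^2 - 2.84*c - 5.4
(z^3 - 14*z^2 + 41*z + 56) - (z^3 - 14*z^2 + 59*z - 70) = 126 - 18*z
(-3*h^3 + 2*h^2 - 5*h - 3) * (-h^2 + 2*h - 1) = 3*h^5 - 8*h^4 + 12*h^3 - 9*h^2 - h + 3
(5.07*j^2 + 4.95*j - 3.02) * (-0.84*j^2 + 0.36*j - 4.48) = -4.2588*j^4 - 2.3328*j^3 - 18.3948*j^2 - 23.2632*j + 13.5296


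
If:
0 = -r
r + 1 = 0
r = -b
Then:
No Solution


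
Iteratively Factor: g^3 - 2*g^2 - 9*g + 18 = (g + 3)*(g^2 - 5*g + 6) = (g - 2)*(g + 3)*(g - 3)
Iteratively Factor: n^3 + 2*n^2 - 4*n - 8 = (n + 2)*(n^2 - 4) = (n - 2)*(n + 2)*(n + 2)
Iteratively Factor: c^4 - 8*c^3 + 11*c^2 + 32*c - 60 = (c - 5)*(c^3 - 3*c^2 - 4*c + 12) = (c - 5)*(c + 2)*(c^2 - 5*c + 6) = (c - 5)*(c - 2)*(c + 2)*(c - 3)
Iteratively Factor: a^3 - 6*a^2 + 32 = (a - 4)*(a^2 - 2*a - 8) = (a - 4)*(a + 2)*(a - 4)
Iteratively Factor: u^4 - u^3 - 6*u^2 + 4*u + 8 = (u - 2)*(u^3 + u^2 - 4*u - 4) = (u - 2)^2*(u^2 + 3*u + 2) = (u - 2)^2*(u + 2)*(u + 1)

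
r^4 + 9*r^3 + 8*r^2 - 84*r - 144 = (r - 3)*(r + 2)*(r + 4)*(r + 6)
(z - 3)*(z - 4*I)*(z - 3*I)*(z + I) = z^4 - 3*z^3 - 6*I*z^3 - 5*z^2 + 18*I*z^2 + 15*z - 12*I*z + 36*I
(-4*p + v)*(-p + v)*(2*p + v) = 8*p^3 - 6*p^2*v - 3*p*v^2 + v^3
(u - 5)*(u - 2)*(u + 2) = u^3 - 5*u^2 - 4*u + 20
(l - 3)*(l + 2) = l^2 - l - 6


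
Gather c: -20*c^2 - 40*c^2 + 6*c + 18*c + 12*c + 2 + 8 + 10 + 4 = -60*c^2 + 36*c + 24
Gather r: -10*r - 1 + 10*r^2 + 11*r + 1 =10*r^2 + r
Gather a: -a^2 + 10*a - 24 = -a^2 + 10*a - 24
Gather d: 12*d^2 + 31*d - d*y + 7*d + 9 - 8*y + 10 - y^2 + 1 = 12*d^2 + d*(38 - y) - y^2 - 8*y + 20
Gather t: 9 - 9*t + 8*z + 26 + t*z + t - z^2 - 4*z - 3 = t*(z - 8) - z^2 + 4*z + 32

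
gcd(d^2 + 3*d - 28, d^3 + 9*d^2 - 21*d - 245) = d + 7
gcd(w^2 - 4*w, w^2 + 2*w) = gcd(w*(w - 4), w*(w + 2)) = w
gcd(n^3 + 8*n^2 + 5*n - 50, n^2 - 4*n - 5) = 1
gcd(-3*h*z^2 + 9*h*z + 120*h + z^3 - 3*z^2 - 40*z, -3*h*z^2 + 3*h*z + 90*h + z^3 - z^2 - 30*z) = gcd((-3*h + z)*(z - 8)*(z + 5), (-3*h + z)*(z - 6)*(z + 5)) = -3*h*z - 15*h + z^2 + 5*z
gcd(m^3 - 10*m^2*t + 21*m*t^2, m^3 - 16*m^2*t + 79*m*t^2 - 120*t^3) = -m + 3*t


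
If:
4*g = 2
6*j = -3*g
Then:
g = 1/2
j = -1/4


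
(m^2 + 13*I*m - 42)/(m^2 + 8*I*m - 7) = (m + 6*I)/(m + I)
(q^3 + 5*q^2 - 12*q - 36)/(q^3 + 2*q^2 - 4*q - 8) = (q^2 + 3*q - 18)/(q^2 - 4)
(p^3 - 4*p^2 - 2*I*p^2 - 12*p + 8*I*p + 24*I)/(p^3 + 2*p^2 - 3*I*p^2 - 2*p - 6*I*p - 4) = (p - 6)/(p - I)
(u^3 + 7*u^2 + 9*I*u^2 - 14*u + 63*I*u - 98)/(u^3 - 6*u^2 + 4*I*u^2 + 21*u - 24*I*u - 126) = (u^2 + u*(7 + 2*I) + 14*I)/(u^2 - 3*u*(2 + I) + 18*I)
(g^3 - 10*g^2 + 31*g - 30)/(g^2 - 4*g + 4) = (g^2 - 8*g + 15)/(g - 2)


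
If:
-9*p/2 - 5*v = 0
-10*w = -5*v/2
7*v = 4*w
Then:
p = 0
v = 0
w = 0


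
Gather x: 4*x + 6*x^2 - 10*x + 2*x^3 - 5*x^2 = 2*x^3 + x^2 - 6*x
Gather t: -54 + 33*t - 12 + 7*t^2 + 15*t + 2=7*t^2 + 48*t - 64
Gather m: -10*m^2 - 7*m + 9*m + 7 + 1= -10*m^2 + 2*m + 8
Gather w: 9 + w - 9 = w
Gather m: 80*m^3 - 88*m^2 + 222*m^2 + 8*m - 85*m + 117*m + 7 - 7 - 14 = 80*m^3 + 134*m^2 + 40*m - 14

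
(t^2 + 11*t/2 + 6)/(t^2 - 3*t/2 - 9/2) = (t + 4)/(t - 3)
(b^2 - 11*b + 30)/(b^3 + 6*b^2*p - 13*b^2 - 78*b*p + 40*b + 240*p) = (b - 6)/(b^2 + 6*b*p - 8*b - 48*p)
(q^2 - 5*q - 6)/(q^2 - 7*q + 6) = (q + 1)/(q - 1)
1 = 1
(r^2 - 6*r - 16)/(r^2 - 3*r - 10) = (r - 8)/(r - 5)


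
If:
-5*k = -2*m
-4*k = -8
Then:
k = 2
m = 5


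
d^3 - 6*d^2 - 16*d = d*(d - 8)*(d + 2)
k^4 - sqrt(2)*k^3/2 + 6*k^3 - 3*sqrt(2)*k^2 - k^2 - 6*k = k*(k + 6)*(k - sqrt(2))*(k + sqrt(2)/2)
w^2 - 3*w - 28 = (w - 7)*(w + 4)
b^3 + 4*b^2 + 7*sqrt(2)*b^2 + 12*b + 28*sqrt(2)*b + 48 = (b + 4)*(b + sqrt(2))*(b + 6*sqrt(2))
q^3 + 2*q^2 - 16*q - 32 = (q - 4)*(q + 2)*(q + 4)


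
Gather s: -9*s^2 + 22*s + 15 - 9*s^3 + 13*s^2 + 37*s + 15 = -9*s^3 + 4*s^2 + 59*s + 30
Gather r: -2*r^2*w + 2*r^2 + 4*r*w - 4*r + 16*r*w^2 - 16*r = r^2*(2 - 2*w) + r*(16*w^2 + 4*w - 20)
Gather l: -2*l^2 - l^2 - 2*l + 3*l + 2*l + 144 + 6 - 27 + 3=-3*l^2 + 3*l + 126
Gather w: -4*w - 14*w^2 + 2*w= -14*w^2 - 2*w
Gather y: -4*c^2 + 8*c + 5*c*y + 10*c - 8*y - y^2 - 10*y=-4*c^2 + 18*c - y^2 + y*(5*c - 18)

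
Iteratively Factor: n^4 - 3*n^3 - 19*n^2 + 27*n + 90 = (n + 2)*(n^3 - 5*n^2 - 9*n + 45) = (n - 5)*(n + 2)*(n^2 - 9) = (n - 5)*(n + 2)*(n + 3)*(n - 3)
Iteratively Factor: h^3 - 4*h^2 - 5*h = (h + 1)*(h^2 - 5*h) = h*(h + 1)*(h - 5)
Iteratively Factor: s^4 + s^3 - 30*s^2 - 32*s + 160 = (s + 4)*(s^3 - 3*s^2 - 18*s + 40) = (s - 2)*(s + 4)*(s^2 - s - 20) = (s - 5)*(s - 2)*(s + 4)*(s + 4)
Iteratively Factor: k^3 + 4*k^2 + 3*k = (k)*(k^2 + 4*k + 3) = k*(k + 1)*(k + 3)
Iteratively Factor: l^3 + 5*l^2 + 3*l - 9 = (l - 1)*(l^2 + 6*l + 9) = (l - 1)*(l + 3)*(l + 3)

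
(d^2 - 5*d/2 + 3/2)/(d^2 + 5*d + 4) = (2*d^2 - 5*d + 3)/(2*(d^2 + 5*d + 4))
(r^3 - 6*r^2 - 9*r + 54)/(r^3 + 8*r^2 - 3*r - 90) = (r^2 - 3*r - 18)/(r^2 + 11*r + 30)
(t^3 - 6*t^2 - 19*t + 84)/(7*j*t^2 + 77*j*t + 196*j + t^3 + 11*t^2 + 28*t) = (t^2 - 10*t + 21)/(7*j*t + 49*j + t^2 + 7*t)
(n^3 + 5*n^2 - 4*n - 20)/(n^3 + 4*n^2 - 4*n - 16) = (n + 5)/(n + 4)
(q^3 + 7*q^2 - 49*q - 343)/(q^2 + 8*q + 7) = (q^2 - 49)/(q + 1)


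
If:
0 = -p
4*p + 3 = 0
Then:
No Solution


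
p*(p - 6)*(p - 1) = p^3 - 7*p^2 + 6*p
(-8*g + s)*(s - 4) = -8*g*s + 32*g + s^2 - 4*s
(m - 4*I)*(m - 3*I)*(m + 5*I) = m^3 - 2*I*m^2 + 23*m - 60*I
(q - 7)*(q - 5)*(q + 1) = q^3 - 11*q^2 + 23*q + 35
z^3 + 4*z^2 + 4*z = z*(z + 2)^2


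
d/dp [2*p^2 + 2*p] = 4*p + 2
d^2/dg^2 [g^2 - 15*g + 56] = 2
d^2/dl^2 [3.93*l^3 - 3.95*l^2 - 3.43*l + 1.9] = 23.58*l - 7.9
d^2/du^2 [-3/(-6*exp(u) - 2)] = 9*(3*exp(u) - 1)*exp(u)/(2*(3*exp(u) + 1)^3)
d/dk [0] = 0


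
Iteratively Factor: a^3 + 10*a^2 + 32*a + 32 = (a + 4)*(a^2 + 6*a + 8) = (a + 2)*(a + 4)*(a + 4)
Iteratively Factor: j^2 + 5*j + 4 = (j + 1)*(j + 4)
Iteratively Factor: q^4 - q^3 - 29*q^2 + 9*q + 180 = (q - 3)*(q^3 + 2*q^2 - 23*q - 60) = (q - 3)*(q + 4)*(q^2 - 2*q - 15) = (q - 3)*(q + 3)*(q + 4)*(q - 5)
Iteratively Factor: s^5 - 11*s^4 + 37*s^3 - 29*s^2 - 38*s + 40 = (s - 4)*(s^4 - 7*s^3 + 9*s^2 + 7*s - 10) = (s - 5)*(s - 4)*(s^3 - 2*s^2 - s + 2) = (s - 5)*(s - 4)*(s - 2)*(s^2 - 1) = (s - 5)*(s - 4)*(s - 2)*(s - 1)*(s + 1)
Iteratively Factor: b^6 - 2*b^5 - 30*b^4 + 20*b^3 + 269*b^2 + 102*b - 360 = (b + 3)*(b^5 - 5*b^4 - 15*b^3 + 65*b^2 + 74*b - 120) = (b + 2)*(b + 3)*(b^4 - 7*b^3 - b^2 + 67*b - 60) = (b - 5)*(b + 2)*(b + 3)*(b^3 - 2*b^2 - 11*b + 12) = (b - 5)*(b + 2)*(b + 3)^2*(b^2 - 5*b + 4) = (b - 5)*(b - 1)*(b + 2)*(b + 3)^2*(b - 4)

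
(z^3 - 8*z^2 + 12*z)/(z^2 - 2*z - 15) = z*(-z^2 + 8*z - 12)/(-z^2 + 2*z + 15)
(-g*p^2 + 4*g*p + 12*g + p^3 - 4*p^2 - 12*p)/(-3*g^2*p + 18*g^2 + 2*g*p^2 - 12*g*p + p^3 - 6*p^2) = (p + 2)/(3*g + p)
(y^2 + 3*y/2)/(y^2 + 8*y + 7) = y*(2*y + 3)/(2*(y^2 + 8*y + 7))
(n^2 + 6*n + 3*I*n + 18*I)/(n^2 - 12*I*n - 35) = (n^2 + 3*n*(2 + I) + 18*I)/(n^2 - 12*I*n - 35)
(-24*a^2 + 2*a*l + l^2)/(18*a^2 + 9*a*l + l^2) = (-4*a + l)/(3*a + l)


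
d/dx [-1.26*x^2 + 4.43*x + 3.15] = 4.43 - 2.52*x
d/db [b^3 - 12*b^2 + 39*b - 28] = 3*b^2 - 24*b + 39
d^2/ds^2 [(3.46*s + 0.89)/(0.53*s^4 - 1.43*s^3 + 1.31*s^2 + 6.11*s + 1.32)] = (11.662968*s^7 - 36.957324*s^6 + 36.629862*s^5 - 73.154598*s^4 + 8.77776400000005*s^3 + 33.408216*s^2 + 16.923486*s + 7.56197800000001)/(0.148877*s^12 - 1.205061*s^11 + 4.355328*s^10 - 3.732404*s^9 - 15.907194*s^8 + 49.571418*s^7 + 6.52761200000001*s^6 - 117.887796*s^5 + 87.081909*s^4 + 284.016707*s^3 + 154.682748*s^2 + 31.938192*s + 2.299968)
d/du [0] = 0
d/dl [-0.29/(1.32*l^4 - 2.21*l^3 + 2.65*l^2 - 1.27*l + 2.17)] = (1.5312*l^3 - 1.9227*l^2 + 1.537*l - 0.3683)/(1.32*l^4 - 2.21*l^3 + 2.65*l^2 - 1.27*l + 2.17)^2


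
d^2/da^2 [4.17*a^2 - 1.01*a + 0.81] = 8.34000000000000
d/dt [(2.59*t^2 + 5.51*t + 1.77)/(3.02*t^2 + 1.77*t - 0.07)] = (-12.0559*t^2 - 11.0534*t - 3.5186)/(9.1204*t^4 + 10.6908*t^3 + 2.7101*t^2 - 0.2478*t + 0.0049)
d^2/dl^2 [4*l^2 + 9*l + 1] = 8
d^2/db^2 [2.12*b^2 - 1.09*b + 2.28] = 4.24000000000000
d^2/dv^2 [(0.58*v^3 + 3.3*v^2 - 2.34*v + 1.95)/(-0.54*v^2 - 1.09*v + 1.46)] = (2.22044604925031e-16*v^5 - 1.77635683940025e-15*v^4 + 2.956708*v^3 - 13.483968*v^2 - 3.235452*v - 14.329158)/(0.157464*v^6 + 0.953532*v^5 + 0.647514*v^4 - 3.861107*v^3 - 1.750686*v^2 + 6.970332*v - 3.112136)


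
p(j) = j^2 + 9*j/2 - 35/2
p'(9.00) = 22.50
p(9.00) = 104.00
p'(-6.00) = -7.50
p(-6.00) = -8.50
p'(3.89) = 12.28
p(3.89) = 15.14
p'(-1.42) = 1.66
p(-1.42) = -21.87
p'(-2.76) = -1.02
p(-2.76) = -22.30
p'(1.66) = 7.82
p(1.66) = -7.27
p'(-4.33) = -4.16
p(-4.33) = -18.24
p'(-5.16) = -5.82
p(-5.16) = -14.09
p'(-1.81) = 0.88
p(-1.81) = -22.37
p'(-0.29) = 3.92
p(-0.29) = -18.72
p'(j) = 2*j + 9/2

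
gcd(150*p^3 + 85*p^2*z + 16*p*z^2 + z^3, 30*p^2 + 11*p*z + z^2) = 30*p^2 + 11*p*z + z^2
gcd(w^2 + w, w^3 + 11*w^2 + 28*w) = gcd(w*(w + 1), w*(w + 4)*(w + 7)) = w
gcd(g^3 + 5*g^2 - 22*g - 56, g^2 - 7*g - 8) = 1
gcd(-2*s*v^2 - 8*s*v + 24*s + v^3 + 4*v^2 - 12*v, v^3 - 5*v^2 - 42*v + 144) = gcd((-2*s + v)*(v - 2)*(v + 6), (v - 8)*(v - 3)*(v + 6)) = v + 6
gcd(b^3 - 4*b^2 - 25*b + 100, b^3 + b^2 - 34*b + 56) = b - 4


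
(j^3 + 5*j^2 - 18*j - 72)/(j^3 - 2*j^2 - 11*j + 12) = (j + 6)/(j - 1)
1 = 1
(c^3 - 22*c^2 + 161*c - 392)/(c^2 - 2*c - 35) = (c^2 - 15*c + 56)/(c + 5)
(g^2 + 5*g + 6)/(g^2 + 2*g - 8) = (g^2 + 5*g + 6)/(g^2 + 2*g - 8)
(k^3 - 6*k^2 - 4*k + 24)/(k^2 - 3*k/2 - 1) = 2*(k^2 - 4*k - 12)/(2*k + 1)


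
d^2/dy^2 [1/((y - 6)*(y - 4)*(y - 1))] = 2*(6*y^4 - 88*y^3 + 465*y^2 - 1050*y + 892)/(y^9 - 33*y^8 + 465*y^7 - 3647*y^6 + 17394*y^5 - 51756*y^4 + 94888*y^3 - 102240*y^2 + 58752*y - 13824)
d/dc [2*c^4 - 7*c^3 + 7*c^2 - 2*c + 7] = 8*c^3 - 21*c^2 + 14*c - 2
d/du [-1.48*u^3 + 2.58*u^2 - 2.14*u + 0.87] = -4.44*u^2 + 5.16*u - 2.14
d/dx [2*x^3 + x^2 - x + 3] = 6*x^2 + 2*x - 1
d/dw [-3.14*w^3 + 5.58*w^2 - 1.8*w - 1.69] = -9.42*w^2 + 11.16*w - 1.8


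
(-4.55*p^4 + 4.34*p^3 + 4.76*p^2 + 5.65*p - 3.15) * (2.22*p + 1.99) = -10.101*p^5 + 0.580300000000001*p^4 + 19.2038*p^3 + 22.0154*p^2 + 4.2505*p - 6.2685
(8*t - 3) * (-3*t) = -24*t^2 + 9*t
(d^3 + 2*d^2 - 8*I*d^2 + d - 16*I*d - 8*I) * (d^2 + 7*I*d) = d^5 + 2*d^4 - I*d^4 + 57*d^3 - 2*I*d^3 + 112*d^2 - I*d^2 + 56*d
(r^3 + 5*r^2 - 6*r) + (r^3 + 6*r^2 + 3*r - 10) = 2*r^3 + 11*r^2 - 3*r - 10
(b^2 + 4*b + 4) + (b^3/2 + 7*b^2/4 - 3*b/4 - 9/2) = b^3/2 + 11*b^2/4 + 13*b/4 - 1/2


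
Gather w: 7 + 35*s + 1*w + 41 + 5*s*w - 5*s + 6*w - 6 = 30*s + w*(5*s + 7) + 42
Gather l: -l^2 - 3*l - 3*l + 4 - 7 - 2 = -l^2 - 6*l - 5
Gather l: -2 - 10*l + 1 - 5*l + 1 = -15*l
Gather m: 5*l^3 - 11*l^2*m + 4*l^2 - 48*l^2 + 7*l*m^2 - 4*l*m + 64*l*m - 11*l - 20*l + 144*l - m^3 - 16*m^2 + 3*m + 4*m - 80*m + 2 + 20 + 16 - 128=5*l^3 - 44*l^2 + 113*l - m^3 + m^2*(7*l - 16) + m*(-11*l^2 + 60*l - 73) - 90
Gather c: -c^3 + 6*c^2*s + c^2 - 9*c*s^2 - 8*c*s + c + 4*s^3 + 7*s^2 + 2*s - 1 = -c^3 + c^2*(6*s + 1) + c*(-9*s^2 - 8*s + 1) + 4*s^3 + 7*s^2 + 2*s - 1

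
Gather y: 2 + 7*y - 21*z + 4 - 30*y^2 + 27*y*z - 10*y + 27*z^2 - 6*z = -30*y^2 + y*(27*z - 3) + 27*z^2 - 27*z + 6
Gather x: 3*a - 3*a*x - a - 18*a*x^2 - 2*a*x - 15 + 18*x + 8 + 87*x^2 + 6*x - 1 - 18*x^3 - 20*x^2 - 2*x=2*a - 18*x^3 + x^2*(67 - 18*a) + x*(22 - 5*a) - 8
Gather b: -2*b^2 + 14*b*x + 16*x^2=-2*b^2 + 14*b*x + 16*x^2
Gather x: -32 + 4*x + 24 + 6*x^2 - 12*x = 6*x^2 - 8*x - 8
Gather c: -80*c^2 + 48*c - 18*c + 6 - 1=-80*c^2 + 30*c + 5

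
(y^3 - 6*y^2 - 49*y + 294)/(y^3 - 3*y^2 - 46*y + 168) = (y - 7)/(y - 4)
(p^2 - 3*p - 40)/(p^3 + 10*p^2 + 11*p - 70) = (p - 8)/(p^2 + 5*p - 14)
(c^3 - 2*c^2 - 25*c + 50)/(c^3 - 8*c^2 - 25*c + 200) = (c - 2)/(c - 8)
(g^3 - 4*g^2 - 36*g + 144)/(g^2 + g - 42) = (g^2 + 2*g - 24)/(g + 7)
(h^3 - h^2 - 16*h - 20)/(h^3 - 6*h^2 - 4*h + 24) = (h^2 - 3*h - 10)/(h^2 - 8*h + 12)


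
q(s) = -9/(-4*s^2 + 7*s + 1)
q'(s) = -9*(8*s - 7)/(-4*s^2 + 7*s + 1)^2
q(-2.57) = 0.21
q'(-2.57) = 0.13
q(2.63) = 1.09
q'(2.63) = -1.85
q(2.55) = 1.26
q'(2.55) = -2.35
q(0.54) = -2.49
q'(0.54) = 1.85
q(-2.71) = 0.19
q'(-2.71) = 0.12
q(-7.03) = 0.04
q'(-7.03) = 0.01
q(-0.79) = 1.28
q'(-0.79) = 2.43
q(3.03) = 0.62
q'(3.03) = -0.74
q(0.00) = -9.00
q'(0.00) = 63.00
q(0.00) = -9.00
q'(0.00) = 63.00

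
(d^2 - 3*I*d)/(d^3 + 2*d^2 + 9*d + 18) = d/(d^2 + d*(2 + 3*I) + 6*I)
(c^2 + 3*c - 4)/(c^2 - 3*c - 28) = (c - 1)/(c - 7)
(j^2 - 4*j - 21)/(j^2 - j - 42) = (j + 3)/(j + 6)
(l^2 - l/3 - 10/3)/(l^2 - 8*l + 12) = (l + 5/3)/(l - 6)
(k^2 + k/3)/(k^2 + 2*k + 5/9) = 3*k/(3*k + 5)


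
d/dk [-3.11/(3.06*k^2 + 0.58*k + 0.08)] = (19.0332*k + 1.8038)/(3.06*k^2 + 0.58*k + 0.08)^2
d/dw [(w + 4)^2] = 2*w + 8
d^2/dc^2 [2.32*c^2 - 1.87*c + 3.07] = 4.64000000000000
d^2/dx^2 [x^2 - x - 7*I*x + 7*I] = 2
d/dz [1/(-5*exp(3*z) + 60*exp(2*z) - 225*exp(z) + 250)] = 3*(exp(2*z) - 8*exp(z) + 15)*exp(z)/(5*(exp(3*z) - 12*exp(2*z) + 45*exp(z) - 50)^2)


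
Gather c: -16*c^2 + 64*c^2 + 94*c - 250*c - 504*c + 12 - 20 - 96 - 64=48*c^2 - 660*c - 168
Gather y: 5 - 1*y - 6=-y - 1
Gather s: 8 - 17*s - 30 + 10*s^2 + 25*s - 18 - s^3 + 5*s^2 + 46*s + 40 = -s^3 + 15*s^2 + 54*s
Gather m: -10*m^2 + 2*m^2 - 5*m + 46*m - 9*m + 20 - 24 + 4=-8*m^2 + 32*m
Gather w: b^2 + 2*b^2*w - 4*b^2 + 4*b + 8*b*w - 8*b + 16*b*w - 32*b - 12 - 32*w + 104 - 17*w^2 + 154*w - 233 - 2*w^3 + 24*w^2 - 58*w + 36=-3*b^2 - 36*b - 2*w^3 + 7*w^2 + w*(2*b^2 + 24*b + 64) - 105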